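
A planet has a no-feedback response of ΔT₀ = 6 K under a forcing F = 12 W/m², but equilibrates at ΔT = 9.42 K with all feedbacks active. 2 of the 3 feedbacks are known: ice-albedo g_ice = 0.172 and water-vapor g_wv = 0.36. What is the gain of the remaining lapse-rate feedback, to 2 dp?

Amplification A = ΔT/ΔT₀ = 9.42/6 = 1.57.
Total gain g = 1 − 1/A = 1 − 1/1.57 = 0.3631.
Known gains sum to 0.172 + 0.36 = 0.532.
g_lr = 0.3631 − 0.532 = -0.17.

-0.17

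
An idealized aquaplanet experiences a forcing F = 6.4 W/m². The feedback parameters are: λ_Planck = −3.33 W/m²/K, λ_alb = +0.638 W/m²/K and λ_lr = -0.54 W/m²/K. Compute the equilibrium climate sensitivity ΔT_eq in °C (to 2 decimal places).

1.98 °C

Net feedback parameter λ = (−3.33) + (+0.638) + (-0.54) = -3.232 W/m²/K.
ΔT = −F/λ = −6.4/(-3.232) = 1.98 °C.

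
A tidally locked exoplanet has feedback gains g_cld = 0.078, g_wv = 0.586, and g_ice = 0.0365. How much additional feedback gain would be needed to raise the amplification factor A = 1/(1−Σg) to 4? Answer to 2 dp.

0.05

Current total gain = 0.7005.
Target gain for A = 4: g* = 1 − 1/4 = 0.75.
Additional gain needed = 0.75 − 0.7005 = 0.05.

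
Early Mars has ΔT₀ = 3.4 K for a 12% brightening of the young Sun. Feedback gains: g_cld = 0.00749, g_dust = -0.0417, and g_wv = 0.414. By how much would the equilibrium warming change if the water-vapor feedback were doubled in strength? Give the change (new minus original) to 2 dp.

11.01 K

Original: g = 0.37979, ΔT = 3.4/(1−0.37979) = 5.4820 K.
With doubled water-vapor: g' = 0.79379, ΔT' = 3.4/(1−0.79379) = 16.4880 K.
Change = 16.4880 − 5.4820 = 11.01 K.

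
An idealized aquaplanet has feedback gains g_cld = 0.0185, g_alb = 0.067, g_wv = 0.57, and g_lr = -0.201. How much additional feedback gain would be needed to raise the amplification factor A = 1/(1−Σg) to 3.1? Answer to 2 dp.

Current total gain = 0.4545.
Target gain for A = 3.1: g* = 1 − 1/3.1 = 0.6774.
Additional gain needed = 0.6774 − 0.4545 = 0.22.

0.22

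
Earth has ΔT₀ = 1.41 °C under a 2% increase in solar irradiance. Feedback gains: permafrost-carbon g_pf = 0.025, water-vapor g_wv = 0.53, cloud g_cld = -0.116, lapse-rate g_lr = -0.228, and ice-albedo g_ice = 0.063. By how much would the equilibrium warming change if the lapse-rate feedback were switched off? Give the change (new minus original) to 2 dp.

Original: g = 0.274, ΔT = 1.41/(1−0.274) = 1.9421 °C.
Without lapse-rate: g' = 0.502, ΔT' = 1.41/(1−0.502) = 2.8313 °C.
Change = 2.8313 − 1.9421 = 0.89 °C.

0.89 °C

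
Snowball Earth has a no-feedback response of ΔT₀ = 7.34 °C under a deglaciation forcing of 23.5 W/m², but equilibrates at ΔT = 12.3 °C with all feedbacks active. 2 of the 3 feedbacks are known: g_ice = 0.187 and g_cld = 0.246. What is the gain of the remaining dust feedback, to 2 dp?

Amplification A = ΔT/ΔT₀ = 12.3/7.34 = 1.676.
Total gain g = 1 − 1/A = 1 − 1/1.676 = 0.4033.
Known gains sum to 0.187 + 0.246 = 0.433.
g_dust = 0.4033 − 0.433 = -0.03.

-0.03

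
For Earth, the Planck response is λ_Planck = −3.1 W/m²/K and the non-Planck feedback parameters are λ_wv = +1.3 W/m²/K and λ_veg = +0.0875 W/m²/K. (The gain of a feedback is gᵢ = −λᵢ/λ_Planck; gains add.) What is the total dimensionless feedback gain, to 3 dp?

0.448

Convert to gains: g_wv = 1.3/3.1 = 0.4194; g_veg = 0.0875/3.1 = 0.02823.
Total gain g = 0.44763.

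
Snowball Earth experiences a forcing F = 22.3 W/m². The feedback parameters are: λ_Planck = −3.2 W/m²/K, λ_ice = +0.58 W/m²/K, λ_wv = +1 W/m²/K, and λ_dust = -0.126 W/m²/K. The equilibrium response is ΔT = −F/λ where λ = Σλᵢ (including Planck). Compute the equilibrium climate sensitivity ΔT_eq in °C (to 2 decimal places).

12.77 °C

Net feedback parameter λ = (−3.2) + (+0.58) + (+1) + (-0.126) = -1.746 W/m²/K.
ΔT = −F/λ = −22.3/(-1.746) = 12.77 °C.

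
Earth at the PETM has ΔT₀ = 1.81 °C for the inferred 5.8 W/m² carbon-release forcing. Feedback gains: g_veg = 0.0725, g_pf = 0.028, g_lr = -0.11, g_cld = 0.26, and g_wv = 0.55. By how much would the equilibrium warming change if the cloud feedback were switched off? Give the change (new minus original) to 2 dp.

-5.13 °C

Original: g = 0.8005, ΔT = 1.81/(1−0.8005) = 9.0727 °C.
Without cloud: g' = 0.5405, ΔT' = 1.81/(1−0.5405) = 3.9391 °C.
Change = 3.9391 − 9.0727 = -5.13 °C.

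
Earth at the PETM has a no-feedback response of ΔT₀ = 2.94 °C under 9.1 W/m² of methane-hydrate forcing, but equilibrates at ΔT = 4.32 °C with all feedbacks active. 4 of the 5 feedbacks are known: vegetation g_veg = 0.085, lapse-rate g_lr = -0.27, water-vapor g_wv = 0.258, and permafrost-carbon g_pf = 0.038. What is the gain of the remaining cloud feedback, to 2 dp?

0.21

Amplification A = ΔT/ΔT₀ = 4.32/2.94 = 1.469.
Total gain g = 1 − 1/A = 1 − 1/1.469 = 0.3193.
Known gains sum to 0.085 − 0.27 + 0.258 + 0.038 = 0.111.
g_cld = 0.3193 − 0.111 = 0.21.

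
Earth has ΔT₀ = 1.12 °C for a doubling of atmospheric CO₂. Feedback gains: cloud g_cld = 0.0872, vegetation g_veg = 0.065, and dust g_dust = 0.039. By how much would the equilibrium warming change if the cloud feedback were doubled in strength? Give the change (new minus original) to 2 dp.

0.17 °C

Original: g = 0.1912, ΔT = 1.12/(1−0.1912) = 1.3848 °C.
With doubled cloud: g' = 0.2784, ΔT' = 1.12/(1−0.2784) = 1.5521 °C.
Change = 1.5521 − 1.3848 = 0.17 °C.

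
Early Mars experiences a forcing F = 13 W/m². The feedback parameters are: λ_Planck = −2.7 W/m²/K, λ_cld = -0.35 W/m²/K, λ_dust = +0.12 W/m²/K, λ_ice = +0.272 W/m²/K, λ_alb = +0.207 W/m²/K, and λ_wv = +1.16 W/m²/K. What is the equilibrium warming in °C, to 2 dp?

10.07 °C

Net feedback parameter λ = (−2.7) + (-0.35) + (+0.12) + (+0.272) + (+0.207) + (+1.16) = -1.291 W/m²/K.
ΔT = −F/λ = −13/(-1.291) = 10.07 °C.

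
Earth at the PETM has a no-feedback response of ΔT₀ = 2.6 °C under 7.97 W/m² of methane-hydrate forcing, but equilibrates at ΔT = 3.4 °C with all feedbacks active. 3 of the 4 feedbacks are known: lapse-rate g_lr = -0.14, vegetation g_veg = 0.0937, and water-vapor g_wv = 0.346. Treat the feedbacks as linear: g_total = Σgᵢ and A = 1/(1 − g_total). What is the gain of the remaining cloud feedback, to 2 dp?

-0.06

Amplification A = ΔT/ΔT₀ = 3.4/2.6 = 1.308.
Total gain g = 1 − 1/A = 1 − 1/1.308 = 0.2355.
Known gains sum to -0.14 + 0.0937 + 0.346 = 0.2997.
g_cld = 0.2355 − 0.2997 = -0.06.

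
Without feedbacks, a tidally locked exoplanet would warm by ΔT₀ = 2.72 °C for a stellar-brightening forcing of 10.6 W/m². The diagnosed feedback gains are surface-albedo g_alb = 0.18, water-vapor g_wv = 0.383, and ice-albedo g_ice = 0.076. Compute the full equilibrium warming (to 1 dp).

7.5 °C

Total gain g = 0.18 + 0.383 + 0.076 = 0.639.
Amplification A = 1/(1 − 0.639) = 2.77.
ΔT = 2.72 × 2.77 = 7.5 °C.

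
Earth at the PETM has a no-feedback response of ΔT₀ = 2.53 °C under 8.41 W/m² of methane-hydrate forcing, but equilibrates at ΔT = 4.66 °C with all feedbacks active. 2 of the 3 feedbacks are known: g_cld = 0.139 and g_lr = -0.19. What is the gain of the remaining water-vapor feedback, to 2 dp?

Amplification A = ΔT/ΔT₀ = 4.66/2.53 = 1.842.
Total gain g = 1 − 1/A = 1 − 1/1.842 = 0.4571.
Known gains sum to 0.139 − 0.19 = -0.051.
g_wv = 0.4571 + 0.051 = 0.51.

0.51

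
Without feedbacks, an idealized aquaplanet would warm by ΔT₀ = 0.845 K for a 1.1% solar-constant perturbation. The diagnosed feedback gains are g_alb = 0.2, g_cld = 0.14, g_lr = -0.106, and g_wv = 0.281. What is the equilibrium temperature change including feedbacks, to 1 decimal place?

Total gain g = 0.2 + 0.14 − 0.106 + 0.281 = 0.515.
Amplification A = 1/(1 − 0.515) = 2.062.
ΔT = 0.845 × 2.062 = 1.7 K.

1.7 K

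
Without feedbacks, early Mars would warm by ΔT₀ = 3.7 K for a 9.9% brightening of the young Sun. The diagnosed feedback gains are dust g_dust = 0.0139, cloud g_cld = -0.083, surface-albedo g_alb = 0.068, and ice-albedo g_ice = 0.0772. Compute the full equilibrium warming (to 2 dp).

Total gain g = 0.0139 − 0.083 + 0.068 + 0.0772 = 0.0761.
Amplification A = 1/(1 − 0.0761) = 1.082.
ΔT = 3.7 × 1.082 = 4.00 K.

4.00 K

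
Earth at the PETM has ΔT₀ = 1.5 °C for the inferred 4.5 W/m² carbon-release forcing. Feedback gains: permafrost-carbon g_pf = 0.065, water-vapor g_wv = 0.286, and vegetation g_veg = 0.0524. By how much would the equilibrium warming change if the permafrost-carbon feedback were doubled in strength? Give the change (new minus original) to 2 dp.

Original: g = 0.4034, ΔT = 1.5/(1−0.4034) = 2.5142 °C.
With doubled permafrost-carbon: g' = 0.4684, ΔT' = 1.5/(1−0.4684) = 2.8217 °C.
Change = 2.8217 − 2.5142 = 0.31 °C.

0.31 °C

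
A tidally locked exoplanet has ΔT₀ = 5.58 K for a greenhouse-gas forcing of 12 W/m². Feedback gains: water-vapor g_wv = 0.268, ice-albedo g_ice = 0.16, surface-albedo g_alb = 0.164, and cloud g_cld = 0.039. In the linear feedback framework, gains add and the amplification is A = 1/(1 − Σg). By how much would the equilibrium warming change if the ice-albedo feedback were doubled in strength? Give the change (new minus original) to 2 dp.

Original: g = 0.631, ΔT = 5.58/(1−0.631) = 15.1220 K.
With doubled ice-albedo: g' = 0.791, ΔT' = 5.58/(1−0.791) = 26.6986 K.
Change = 26.6986 − 15.1220 = 11.58 K.

11.58 K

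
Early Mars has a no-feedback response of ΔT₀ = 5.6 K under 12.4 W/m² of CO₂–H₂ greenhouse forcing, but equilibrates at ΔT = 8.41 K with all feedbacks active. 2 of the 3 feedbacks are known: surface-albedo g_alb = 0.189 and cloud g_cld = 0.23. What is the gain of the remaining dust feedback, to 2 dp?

Amplification A = ΔT/ΔT₀ = 8.41/5.6 = 1.502.
Total gain g = 1 − 1/A = 1 − 1/1.502 = 0.3342.
Known gains sum to 0.189 + 0.23 = 0.419.
g_dust = 0.3342 − 0.419 = -0.08.

-0.08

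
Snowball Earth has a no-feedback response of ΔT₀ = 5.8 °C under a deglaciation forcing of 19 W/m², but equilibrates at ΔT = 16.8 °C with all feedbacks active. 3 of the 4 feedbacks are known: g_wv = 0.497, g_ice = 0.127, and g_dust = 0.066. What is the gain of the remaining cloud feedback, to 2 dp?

-0.04

Amplification A = ΔT/ΔT₀ = 16.8/5.8 = 2.897.
Total gain g = 1 − 1/A = 1 − 1/2.897 = 0.6548.
Known gains sum to 0.497 + 0.127 + 0.066 = 0.69.
g_cld = 0.6548 − 0.69 = -0.04.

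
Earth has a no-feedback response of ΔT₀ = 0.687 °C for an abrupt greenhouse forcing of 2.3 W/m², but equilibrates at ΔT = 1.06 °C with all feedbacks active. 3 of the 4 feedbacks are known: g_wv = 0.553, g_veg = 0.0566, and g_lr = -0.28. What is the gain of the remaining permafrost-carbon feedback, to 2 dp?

0.02

Amplification A = ΔT/ΔT₀ = 1.06/0.687 = 1.543.
Total gain g = 1 − 1/A = 1 − 1/1.543 = 0.3519.
Known gains sum to 0.553 + 0.0566 − 0.28 = 0.3296.
g_pf = 0.3519 − 0.3296 = 0.02.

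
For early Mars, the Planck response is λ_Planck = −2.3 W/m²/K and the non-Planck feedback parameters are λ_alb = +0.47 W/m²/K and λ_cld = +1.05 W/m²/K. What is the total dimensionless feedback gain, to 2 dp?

Convert to gains: g_alb = 0.47/2.3 = 0.2043; g_cld = 1.05/2.3 = 0.4565.
Total gain g = 0.6608.

0.66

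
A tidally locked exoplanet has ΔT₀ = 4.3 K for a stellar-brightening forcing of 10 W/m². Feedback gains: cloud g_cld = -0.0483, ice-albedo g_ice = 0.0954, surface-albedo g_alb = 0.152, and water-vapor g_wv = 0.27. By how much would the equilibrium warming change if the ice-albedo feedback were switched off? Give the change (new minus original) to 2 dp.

-1.23 K

Original: g = 0.4691, ΔT = 4.3/(1−0.4691) = 8.0995 K.
Without ice-albedo: g' = 0.3737, ΔT' = 4.3/(1−0.3737) = 6.8657 K.
Change = 6.8657 − 8.0995 = -1.23 K.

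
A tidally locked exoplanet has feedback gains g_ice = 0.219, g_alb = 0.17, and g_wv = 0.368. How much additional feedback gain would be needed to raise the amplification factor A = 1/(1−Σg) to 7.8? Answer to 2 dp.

0.11

Current total gain = 0.757.
Target gain for A = 7.8: g* = 1 − 1/7.8 = 0.8718.
Additional gain needed = 0.8718 − 0.757 = 0.11.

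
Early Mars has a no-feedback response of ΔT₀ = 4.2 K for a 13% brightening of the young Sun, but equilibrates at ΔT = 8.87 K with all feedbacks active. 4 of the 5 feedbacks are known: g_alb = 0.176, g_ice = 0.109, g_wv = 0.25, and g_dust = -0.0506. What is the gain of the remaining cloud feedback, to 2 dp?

0.04

Amplification A = ΔT/ΔT₀ = 8.87/4.2 = 2.112.
Total gain g = 1 − 1/A = 1 − 1/2.112 = 0.5265.
Known gains sum to 0.176 + 0.109 + 0.25 − 0.0506 = 0.4844.
g_cld = 0.5265 − 0.4844 = 0.04.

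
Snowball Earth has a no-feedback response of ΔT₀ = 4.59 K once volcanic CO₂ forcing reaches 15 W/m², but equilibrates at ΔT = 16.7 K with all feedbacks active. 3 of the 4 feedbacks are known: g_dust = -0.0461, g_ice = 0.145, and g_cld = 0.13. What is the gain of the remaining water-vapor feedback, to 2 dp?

0.50

Amplification A = ΔT/ΔT₀ = 16.7/4.59 = 3.638.
Total gain g = 1 − 1/A = 1 − 1/3.638 = 0.7251.
Known gains sum to -0.0461 + 0.145 + 0.13 = 0.2289.
g_wv = 0.7251 − 0.2289 = 0.50.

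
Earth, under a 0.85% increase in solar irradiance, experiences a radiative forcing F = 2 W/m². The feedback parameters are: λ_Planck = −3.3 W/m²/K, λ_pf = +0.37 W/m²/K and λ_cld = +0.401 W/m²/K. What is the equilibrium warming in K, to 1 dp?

Net feedback parameter λ = (−3.3) + (+0.37) + (+0.401) = -2.529 W/m²/K.
ΔT = −F/λ = −2/(-2.529) = 0.8 K.

0.8 K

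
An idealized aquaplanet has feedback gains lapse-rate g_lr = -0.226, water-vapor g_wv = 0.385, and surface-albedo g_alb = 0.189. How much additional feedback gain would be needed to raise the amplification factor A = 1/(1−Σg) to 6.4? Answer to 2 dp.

0.50

Current total gain = 0.348.
Target gain for A = 6.4: g* = 1 − 1/6.4 = 0.8438.
Additional gain needed = 0.8438 − 0.348 = 0.50.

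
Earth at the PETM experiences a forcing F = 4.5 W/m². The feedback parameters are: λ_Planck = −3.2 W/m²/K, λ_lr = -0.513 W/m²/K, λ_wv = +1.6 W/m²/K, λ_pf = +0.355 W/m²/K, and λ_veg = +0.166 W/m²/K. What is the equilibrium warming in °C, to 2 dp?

2.83 °C

Net feedback parameter λ = (−3.2) + (-0.513) + (+1.6) + (+0.355) + (+0.166) = -1.592 W/m²/K.
ΔT = −F/λ = −4.5/(-1.592) = 2.83 °C.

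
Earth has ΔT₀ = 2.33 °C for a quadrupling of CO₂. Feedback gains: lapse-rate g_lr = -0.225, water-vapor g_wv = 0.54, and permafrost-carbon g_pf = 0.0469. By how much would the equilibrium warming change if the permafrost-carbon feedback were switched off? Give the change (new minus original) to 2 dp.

-0.25 °C

Original: g = 0.3619, ΔT = 2.33/(1−0.3619) = 3.6515 °C.
Without permafrost-carbon: g' = 0.315, ΔT' = 2.33/(1−0.315) = 3.4015 °C.
Change = 3.4015 − 3.6515 = -0.25 °C.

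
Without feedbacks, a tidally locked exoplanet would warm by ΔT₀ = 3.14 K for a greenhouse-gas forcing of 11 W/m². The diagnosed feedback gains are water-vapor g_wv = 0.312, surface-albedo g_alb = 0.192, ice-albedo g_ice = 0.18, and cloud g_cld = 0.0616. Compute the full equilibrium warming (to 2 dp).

Total gain g = 0.312 + 0.192 + 0.18 + 0.0616 = 0.7456.
Amplification A = 1/(1 − 0.7456) = 3.931.
ΔT = 3.14 × 3.931 = 12.34 K.

12.34 K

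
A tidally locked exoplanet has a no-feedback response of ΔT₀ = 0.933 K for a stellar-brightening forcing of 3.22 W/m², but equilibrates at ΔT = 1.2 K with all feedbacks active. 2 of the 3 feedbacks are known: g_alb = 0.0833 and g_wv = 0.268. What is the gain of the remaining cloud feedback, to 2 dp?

-0.13

Amplification A = ΔT/ΔT₀ = 1.2/0.933 = 1.286.
Total gain g = 1 − 1/A = 1 − 1/1.286 = 0.2224.
Known gains sum to 0.0833 + 0.268 = 0.3513.
g_cld = 0.2224 − 0.3513 = -0.13.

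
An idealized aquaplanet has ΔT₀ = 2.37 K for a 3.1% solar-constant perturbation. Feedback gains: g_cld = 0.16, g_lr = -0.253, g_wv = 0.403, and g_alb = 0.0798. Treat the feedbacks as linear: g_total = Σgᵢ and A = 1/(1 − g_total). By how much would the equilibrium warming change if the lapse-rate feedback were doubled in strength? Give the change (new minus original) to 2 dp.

Original: g = 0.3898, ΔT = 2.37/(1−0.3898) = 3.8840 K.
With doubled lapse-rate: g' = 0.1368, ΔT' = 2.37/(1−0.1368) = 2.7456 K.
Change = 2.7456 − 3.8840 = -1.14 K.

-1.14 K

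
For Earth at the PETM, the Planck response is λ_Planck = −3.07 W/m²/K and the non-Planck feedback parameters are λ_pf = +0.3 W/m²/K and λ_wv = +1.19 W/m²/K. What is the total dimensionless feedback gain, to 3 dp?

Convert to gains: g_pf = 0.3/3.07 = 0.09772; g_wv = 1.19/3.07 = 0.3876.
Total gain g = 0.48532.

0.485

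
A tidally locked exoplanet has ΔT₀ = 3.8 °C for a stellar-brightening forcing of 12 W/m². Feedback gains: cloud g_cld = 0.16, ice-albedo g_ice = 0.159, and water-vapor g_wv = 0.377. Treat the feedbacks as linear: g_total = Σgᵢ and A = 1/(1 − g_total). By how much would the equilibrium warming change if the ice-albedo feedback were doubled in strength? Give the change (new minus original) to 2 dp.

Original: g = 0.696, ΔT = 3.8/(1−0.696) = 12.5000 °C.
With doubled ice-albedo: g' = 0.855, ΔT' = 3.8/(1−0.855) = 26.2069 °C.
Change = 26.2069 − 12.5000 = 13.71 °C.

13.71 °C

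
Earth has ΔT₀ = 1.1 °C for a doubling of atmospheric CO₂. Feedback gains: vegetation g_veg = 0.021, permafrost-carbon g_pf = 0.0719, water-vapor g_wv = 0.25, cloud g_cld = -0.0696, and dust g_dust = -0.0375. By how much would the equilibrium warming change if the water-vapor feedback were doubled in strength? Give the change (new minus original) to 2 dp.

Original: g = 0.2358, ΔT = 1.1/(1−0.2358) = 1.4394 °C.
With doubled water-vapor: g' = 0.4858, ΔT' = 1.1/(1−0.4858) = 2.1392 °C.
Change = 2.1392 − 1.4394 = 0.70 °C.

0.70 °C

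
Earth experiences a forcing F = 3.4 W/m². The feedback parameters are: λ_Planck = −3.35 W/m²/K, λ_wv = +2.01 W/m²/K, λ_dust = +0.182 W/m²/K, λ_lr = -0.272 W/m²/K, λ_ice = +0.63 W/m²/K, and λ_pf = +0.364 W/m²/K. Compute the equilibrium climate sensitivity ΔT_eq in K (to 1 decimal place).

Net feedback parameter λ = (−3.35) + (+2.01) + (+0.182) + (-0.272) + (+0.63) + (+0.364) = -0.436 W/m²/K.
ΔT = −F/λ = −3.4/(-0.436) = 7.8 K.

7.8 K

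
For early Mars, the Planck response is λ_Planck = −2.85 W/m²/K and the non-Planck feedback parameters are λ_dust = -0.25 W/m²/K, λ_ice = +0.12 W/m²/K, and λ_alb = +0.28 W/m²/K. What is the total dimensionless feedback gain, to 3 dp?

0.053

Convert to gains: g_dust = -0.25/2.85 = -0.08772; g_ice = 0.12/2.85 = 0.04211; g_alb = 0.28/2.85 = 0.09825.
Total gain g = 0.05264.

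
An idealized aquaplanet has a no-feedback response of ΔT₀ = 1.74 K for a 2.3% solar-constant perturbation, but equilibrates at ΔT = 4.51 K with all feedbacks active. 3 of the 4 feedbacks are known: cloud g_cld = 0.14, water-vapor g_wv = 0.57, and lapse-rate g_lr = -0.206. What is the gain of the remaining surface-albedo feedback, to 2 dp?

0.11

Amplification A = ΔT/ΔT₀ = 4.51/1.74 = 2.592.
Total gain g = 1 − 1/A = 1 − 1/2.592 = 0.6142.
Known gains sum to 0.14 + 0.57 − 0.206 = 0.504.
g_alb = 0.6142 − 0.504 = 0.11.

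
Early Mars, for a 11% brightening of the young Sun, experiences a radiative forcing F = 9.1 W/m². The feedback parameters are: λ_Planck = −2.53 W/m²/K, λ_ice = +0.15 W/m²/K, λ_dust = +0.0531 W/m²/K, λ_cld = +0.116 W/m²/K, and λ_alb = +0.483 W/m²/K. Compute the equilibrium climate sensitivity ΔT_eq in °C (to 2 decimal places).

Net feedback parameter λ = (−2.53) + (+0.15) + (+0.0531) + (+0.116) + (+0.483) = -1.7279 W/m²/K.
ΔT = −F/λ = −9.1/(-1.7279) = 5.27 °C.

5.27 °C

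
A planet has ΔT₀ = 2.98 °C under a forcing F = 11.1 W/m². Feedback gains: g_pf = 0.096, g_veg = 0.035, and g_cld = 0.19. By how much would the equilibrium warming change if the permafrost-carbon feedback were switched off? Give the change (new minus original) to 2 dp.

Original: g = 0.321, ΔT = 2.98/(1−0.321) = 4.3888 °C.
Without permafrost-carbon: g' = 0.225, ΔT' = 2.98/(1−0.225) = 3.8452 °C.
Change = 3.8452 − 4.3888 = -0.54 °C.

-0.54 °C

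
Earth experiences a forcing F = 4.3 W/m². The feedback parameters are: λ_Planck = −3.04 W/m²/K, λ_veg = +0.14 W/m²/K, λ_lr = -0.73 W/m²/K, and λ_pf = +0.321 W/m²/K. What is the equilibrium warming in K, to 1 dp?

1.3 K

Net feedback parameter λ = (−3.04) + (+0.14) + (-0.73) + (+0.321) = -3.309 W/m²/K.
ΔT = −F/λ = −4.3/(-3.309) = 1.3 K.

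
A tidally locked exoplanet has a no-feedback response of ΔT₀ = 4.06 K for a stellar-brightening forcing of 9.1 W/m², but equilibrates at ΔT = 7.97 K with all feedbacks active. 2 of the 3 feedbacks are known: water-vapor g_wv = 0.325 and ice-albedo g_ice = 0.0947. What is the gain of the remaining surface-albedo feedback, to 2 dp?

0.07

Amplification A = ΔT/ΔT₀ = 7.97/4.06 = 1.963.
Total gain g = 1 − 1/A = 1 − 1/1.963 = 0.4906.
Known gains sum to 0.325 + 0.0947 = 0.4197.
g_alb = 0.4906 − 0.4197 = 0.07.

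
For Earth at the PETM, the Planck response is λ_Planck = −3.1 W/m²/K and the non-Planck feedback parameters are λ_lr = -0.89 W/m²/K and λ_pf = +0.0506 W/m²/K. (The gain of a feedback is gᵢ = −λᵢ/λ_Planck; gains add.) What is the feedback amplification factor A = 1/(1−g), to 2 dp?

Convert to gains: g_lr = -0.89/3.1 = -0.2871; g_pf = 0.0506/3.1 = 0.01632.
Total gain g = -0.27078.
A = 1/(1 + 0.27078) = 0.79.

0.79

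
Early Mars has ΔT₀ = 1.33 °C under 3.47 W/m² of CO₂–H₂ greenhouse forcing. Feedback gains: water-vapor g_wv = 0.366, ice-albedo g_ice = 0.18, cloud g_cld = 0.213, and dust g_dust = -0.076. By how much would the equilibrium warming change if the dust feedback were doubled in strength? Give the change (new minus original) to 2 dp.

Original: g = 0.683, ΔT = 1.33/(1−0.683) = 4.1956 °C.
With doubled dust: g' = 0.607, ΔT' = 1.33/(1−0.607) = 3.3842 °C.
Change = 3.3842 − 4.1956 = -0.81 °C.

-0.81 °C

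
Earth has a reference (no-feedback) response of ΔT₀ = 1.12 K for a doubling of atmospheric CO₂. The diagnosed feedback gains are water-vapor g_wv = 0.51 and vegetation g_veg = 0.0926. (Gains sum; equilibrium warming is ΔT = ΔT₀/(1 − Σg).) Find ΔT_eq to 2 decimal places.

Total gain g = 0.51 + 0.0926 = 0.6026.
Amplification A = 1/(1 − 0.6026) = 2.516.
ΔT = 1.12 × 2.516 = 2.82 K.

2.82 K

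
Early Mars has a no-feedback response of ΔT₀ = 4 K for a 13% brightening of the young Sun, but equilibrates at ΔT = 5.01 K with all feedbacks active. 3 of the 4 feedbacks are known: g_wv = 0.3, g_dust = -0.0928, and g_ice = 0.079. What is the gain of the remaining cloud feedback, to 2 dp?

-0.08

Amplification A = ΔT/ΔT₀ = 5.01/4 = 1.252.
Total gain g = 1 − 1/A = 1 − 1/1.252 = 0.2013.
Known gains sum to 0.3 − 0.0928 + 0.079 = 0.2862.
g_cld = 0.2013 − 0.2862 = -0.08.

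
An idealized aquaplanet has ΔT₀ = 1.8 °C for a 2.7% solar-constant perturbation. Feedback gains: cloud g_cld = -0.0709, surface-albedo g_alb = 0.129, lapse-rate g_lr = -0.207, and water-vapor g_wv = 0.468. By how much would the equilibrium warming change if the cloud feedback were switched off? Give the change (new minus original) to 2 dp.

Original: g = 0.3191, ΔT = 1.8/(1−0.3191) = 2.6436 °C.
Without cloud: g' = 0.39, ΔT' = 1.8/(1−0.39) = 2.9508 °C.
Change = 2.9508 − 2.6436 = 0.31 °C.

0.31 °C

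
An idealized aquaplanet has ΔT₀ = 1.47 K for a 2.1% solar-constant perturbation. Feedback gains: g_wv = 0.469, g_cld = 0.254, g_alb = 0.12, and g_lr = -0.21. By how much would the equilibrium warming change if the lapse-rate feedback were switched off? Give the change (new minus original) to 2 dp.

Original: g = 0.633, ΔT = 1.47/(1−0.633) = 4.0054 K.
Without lapse-rate: g' = 0.843, ΔT' = 1.47/(1−0.843) = 9.3631 K.
Change = 9.3631 − 4.0054 = 5.36 K.

5.36 K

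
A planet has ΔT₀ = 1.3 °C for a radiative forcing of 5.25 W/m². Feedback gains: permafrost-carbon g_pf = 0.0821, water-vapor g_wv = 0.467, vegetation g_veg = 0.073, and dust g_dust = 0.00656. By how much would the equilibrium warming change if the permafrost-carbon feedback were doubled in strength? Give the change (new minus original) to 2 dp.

0.99 °C

Original: g = 0.62866, ΔT = 1.3/(1−0.62866) = 3.5008 °C.
With doubled permafrost-carbon: g' = 0.71076, ΔT' = 1.3/(1−0.71076) = 4.4945 °C.
Change = 4.4945 − 3.5008 = 0.99 °C.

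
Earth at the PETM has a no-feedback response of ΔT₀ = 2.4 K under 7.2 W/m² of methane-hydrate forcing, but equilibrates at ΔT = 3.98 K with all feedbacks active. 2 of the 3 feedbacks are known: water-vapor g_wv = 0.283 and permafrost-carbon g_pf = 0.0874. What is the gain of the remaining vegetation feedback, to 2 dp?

Amplification A = ΔT/ΔT₀ = 3.98/2.4 = 1.658.
Total gain g = 1 − 1/A = 1 − 1/1.658 = 0.3969.
Known gains sum to 0.283 + 0.0874 = 0.3704.
g_veg = 0.3969 − 0.3704 = 0.03.

0.03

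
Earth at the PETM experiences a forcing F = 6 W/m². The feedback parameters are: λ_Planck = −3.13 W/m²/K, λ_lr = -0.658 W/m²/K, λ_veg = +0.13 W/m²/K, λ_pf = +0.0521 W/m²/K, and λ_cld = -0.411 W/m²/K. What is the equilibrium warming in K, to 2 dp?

1.49 K

Net feedback parameter λ = (−3.13) + (-0.658) + (+0.13) + (+0.0521) + (-0.411) = -4.0169 W/m²/K.
ΔT = −F/λ = −6/(-4.0169) = 1.49 K.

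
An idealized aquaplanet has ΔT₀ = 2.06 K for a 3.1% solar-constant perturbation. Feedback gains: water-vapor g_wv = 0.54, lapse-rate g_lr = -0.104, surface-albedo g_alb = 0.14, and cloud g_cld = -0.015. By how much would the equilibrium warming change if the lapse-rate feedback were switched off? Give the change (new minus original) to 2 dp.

1.46 K

Original: g = 0.561, ΔT = 2.06/(1−0.561) = 4.6925 K.
Without lapse-rate: g' = 0.665, ΔT' = 2.06/(1−0.665) = 6.1493 K.
Change = 6.1493 − 4.6925 = 1.46 K.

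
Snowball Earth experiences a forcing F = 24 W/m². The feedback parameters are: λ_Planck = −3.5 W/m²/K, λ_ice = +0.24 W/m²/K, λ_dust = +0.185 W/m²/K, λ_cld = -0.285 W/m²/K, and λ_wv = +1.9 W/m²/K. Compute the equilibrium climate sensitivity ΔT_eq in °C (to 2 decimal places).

16.44 °C

Net feedback parameter λ = (−3.5) + (+0.24) + (+0.185) + (-0.285) + (+1.9) = -1.46 W/m²/K.
ΔT = −F/λ = −24/(-1.46) = 16.44 °C.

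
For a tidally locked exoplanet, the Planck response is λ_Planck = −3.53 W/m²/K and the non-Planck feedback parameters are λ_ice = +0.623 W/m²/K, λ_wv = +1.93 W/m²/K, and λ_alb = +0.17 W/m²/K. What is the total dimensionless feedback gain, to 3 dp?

Convert to gains: g_ice = 0.623/3.53 = 0.1765; g_wv = 1.93/3.53 = 0.5467; g_alb = 0.17/3.53 = 0.04816.
Total gain g = 0.77136.

0.771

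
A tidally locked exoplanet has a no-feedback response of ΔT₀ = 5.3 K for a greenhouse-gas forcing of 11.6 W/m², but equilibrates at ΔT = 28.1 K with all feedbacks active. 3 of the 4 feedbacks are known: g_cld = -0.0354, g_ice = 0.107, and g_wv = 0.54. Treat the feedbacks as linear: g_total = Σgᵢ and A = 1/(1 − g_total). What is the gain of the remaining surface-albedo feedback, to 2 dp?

0.20

Amplification A = ΔT/ΔT₀ = 28.1/5.3 = 5.302.
Total gain g = 1 − 1/A = 1 − 1/5.302 = 0.8114.
Known gains sum to -0.0354 + 0.107 + 0.54 = 0.6116.
g_alb = 0.8114 − 0.6116 = 0.20.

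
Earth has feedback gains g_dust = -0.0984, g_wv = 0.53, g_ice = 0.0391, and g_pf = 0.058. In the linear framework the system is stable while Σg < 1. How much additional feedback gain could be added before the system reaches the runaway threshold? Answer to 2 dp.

0.47

Current total gain = -0.0984 + 0.53 + 0.0391 + 0.058 = 0.5287.
Margin to runaway = 1 − 0.5287 = 0.47.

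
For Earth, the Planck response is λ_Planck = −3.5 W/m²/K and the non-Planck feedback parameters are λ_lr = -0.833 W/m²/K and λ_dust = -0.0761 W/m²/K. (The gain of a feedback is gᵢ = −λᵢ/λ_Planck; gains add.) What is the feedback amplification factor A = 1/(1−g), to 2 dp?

Convert to gains: g_lr = -0.833/3.5 = -0.238; g_dust = -0.0761/3.5 = -0.02174.
Total gain g = -0.25974.
A = 1/(1 + 0.25974) = 0.79.

0.79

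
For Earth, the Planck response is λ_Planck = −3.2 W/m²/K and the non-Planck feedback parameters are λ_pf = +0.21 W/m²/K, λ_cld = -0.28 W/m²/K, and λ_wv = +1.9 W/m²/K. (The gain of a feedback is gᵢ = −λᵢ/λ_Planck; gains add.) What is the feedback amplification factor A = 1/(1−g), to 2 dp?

2.34

Convert to gains: g_pf = 0.21/3.2 = 0.06562; g_cld = -0.28/3.2 = -0.0875; g_wv = 1.9/3.2 = 0.5937.
Total gain g = 0.57182.
A = 1/(1 − 0.57182) = 2.34.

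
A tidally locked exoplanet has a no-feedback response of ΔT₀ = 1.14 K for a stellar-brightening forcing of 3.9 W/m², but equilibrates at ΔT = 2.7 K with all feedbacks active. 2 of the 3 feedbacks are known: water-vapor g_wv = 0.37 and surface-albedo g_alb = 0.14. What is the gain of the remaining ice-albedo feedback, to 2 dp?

Amplification A = ΔT/ΔT₀ = 2.7/1.14 = 2.368.
Total gain g = 1 − 1/A = 1 − 1/2.368 = 0.5777.
Known gains sum to 0.37 + 0.14 = 0.51.
g_ice = 0.5777 − 0.51 = 0.07.

0.07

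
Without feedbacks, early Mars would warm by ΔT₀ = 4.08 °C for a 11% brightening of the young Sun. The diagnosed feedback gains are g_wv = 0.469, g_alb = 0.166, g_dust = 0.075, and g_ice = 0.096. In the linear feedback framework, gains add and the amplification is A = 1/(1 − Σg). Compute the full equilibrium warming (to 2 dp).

21.03 °C

Total gain g = 0.469 + 0.166 + 0.075 + 0.096 = 0.806.
Amplification A = 1/(1 − 0.806) = 5.155.
ΔT = 4.08 × 5.155 = 21.03 °C.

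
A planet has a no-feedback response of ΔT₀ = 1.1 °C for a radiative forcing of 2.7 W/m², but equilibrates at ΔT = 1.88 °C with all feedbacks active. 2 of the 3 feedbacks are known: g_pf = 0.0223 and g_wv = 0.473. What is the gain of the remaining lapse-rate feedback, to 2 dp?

-0.08

Amplification A = ΔT/ΔT₀ = 1.88/1.1 = 1.709.
Total gain g = 1 − 1/A = 1 − 1/1.709 = 0.4149.
Known gains sum to 0.0223 + 0.473 = 0.4953.
g_lr = 0.4149 − 0.4953 = -0.08.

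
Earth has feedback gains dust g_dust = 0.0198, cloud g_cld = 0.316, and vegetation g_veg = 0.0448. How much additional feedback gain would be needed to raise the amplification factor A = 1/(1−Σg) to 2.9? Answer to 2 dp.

Current total gain = 0.3806.
Target gain for A = 2.9: g* = 1 − 1/2.9 = 0.6552.
Additional gain needed = 0.6552 − 0.3806 = 0.27.

0.27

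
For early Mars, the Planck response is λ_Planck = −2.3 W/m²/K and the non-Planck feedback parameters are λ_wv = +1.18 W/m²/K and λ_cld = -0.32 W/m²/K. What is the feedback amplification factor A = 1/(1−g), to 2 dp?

Convert to gains: g_wv = 1.18/2.3 = 0.513; g_cld = -0.32/2.3 = -0.1391.
Total gain g = 0.3739.
A = 1/(1 − 0.3739) = 1.60.

1.60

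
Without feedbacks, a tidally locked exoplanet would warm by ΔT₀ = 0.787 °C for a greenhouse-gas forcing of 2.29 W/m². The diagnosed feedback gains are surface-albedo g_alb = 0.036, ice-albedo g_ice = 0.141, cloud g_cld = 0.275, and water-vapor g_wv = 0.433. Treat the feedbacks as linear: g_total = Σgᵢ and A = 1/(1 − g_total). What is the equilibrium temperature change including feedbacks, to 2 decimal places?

Total gain g = 0.036 + 0.141 + 0.275 + 0.433 = 0.885.
Amplification A = 1/(1 − 0.885) = 8.696.
ΔT = 0.787 × 8.696 = 6.84 °C.

6.84 °C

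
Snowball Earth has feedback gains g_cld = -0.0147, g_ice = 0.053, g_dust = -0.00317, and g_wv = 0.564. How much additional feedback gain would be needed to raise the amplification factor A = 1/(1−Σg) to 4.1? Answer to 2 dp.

0.16

Current total gain = 0.59913.
Target gain for A = 4.1: g* = 1 − 1/4.1 = 0.7561.
Additional gain needed = 0.7561 − 0.59913 = 0.16.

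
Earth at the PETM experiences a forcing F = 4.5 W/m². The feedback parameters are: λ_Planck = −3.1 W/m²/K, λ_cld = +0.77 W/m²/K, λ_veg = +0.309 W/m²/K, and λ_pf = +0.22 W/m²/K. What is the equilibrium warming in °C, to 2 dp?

Net feedback parameter λ = (−3.1) + (+0.77) + (+0.309) + (+0.22) = -1.801 W/m²/K.
ΔT = −F/λ = −4.5/(-1.801) = 2.50 °C.

2.50 °C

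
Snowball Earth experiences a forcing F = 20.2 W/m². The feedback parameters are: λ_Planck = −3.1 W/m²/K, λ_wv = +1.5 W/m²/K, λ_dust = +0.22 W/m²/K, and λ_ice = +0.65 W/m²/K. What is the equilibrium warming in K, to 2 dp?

Net feedback parameter λ = (−3.1) + (+1.5) + (+0.22) + (+0.65) = -0.73 W/m²/K.
ΔT = −F/λ = −20.2/(-0.73) = 27.67 K.

27.67 K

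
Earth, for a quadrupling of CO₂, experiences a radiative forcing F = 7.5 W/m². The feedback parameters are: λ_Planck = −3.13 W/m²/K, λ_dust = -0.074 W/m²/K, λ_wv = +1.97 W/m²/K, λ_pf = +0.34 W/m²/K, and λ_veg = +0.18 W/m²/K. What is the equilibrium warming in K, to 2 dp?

Net feedback parameter λ = (−3.13) + (-0.074) + (+1.97) + (+0.34) + (+0.18) = -0.714 W/m²/K.
ΔT = −F/λ = −7.5/(-0.714) = 10.50 K.

10.50 K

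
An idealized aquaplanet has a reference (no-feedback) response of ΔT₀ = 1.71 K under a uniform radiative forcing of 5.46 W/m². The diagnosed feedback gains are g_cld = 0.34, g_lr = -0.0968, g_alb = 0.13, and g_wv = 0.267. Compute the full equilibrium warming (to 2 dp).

4.75 K

Total gain g = 0.34 − 0.0968 + 0.13 + 0.267 = 0.6402.
Amplification A = 1/(1 − 0.6402) = 2.779.
ΔT = 1.71 × 2.779 = 4.75 K.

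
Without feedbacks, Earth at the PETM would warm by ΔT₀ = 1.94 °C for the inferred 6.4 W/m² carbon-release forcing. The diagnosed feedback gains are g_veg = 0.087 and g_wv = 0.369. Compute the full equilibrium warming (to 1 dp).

3.6 °C

Total gain g = 0.087 + 0.369 = 0.456.
Amplification A = 1/(1 − 0.456) = 1.838.
ΔT = 1.94 × 1.838 = 3.6 °C.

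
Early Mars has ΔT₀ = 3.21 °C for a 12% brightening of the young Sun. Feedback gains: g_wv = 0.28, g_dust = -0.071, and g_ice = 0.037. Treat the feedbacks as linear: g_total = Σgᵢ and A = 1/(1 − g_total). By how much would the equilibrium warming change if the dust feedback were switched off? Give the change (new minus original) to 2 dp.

Original: g = 0.246, ΔT = 3.21/(1−0.246) = 4.2573 °C.
Without dust: g' = 0.317, ΔT' = 3.21/(1−0.317) = 4.6999 °C.
Change = 4.6999 − 4.2573 = 0.44 °C.

0.44 °C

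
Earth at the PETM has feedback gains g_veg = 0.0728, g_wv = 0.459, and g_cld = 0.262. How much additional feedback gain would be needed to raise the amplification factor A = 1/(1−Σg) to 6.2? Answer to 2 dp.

Current total gain = 0.7938.
Target gain for A = 6.2: g* = 1 − 1/6.2 = 0.8387.
Additional gain needed = 0.8387 − 0.7938 = 0.04.

0.04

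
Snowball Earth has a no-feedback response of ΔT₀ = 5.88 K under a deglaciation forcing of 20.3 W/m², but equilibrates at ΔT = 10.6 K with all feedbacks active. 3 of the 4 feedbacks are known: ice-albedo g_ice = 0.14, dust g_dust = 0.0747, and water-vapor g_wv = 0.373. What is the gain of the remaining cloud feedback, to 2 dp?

-0.14

Amplification A = ΔT/ΔT₀ = 10.6/5.88 = 1.803.
Total gain g = 1 − 1/A = 1 − 1/1.803 = 0.4454.
Known gains sum to 0.14 + 0.0747 + 0.373 = 0.5877.
g_cld = 0.4454 − 0.5877 = -0.14.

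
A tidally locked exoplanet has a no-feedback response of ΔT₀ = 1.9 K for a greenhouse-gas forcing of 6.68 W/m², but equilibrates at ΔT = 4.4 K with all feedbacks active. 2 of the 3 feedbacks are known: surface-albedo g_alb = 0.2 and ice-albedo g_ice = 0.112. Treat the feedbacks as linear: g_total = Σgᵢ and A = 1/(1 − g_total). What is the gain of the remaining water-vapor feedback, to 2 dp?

0.26

Amplification A = ΔT/ΔT₀ = 4.4/1.9 = 2.316.
Total gain g = 1 − 1/A = 1 − 1/2.316 = 0.5682.
Known gains sum to 0.2 + 0.112 = 0.312.
g_wv = 0.5682 − 0.312 = 0.26.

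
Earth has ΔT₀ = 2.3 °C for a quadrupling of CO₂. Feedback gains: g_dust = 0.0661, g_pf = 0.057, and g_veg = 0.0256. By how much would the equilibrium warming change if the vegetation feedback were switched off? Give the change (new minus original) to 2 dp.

Original: g = 0.1487, ΔT = 2.3/(1−0.1487) = 2.7018 °C.
Without vegetation: g' = 0.1231, ΔT' = 2.3/(1−0.1231) = 2.6229 °C.
Change = 2.6229 − 2.7018 = -0.08 °C.

-0.08 °C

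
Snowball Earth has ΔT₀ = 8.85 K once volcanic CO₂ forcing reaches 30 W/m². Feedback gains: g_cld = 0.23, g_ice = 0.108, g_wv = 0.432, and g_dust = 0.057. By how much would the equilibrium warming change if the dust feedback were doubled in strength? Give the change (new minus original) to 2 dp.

Original: g = 0.827, ΔT = 8.85/(1−0.827) = 51.1561 K.
With doubled dust: g' = 0.884, ΔT' = 8.85/(1−0.884) = 76.2931 K.
Change = 76.2931 − 51.1561 = 25.14 K.

25.14 K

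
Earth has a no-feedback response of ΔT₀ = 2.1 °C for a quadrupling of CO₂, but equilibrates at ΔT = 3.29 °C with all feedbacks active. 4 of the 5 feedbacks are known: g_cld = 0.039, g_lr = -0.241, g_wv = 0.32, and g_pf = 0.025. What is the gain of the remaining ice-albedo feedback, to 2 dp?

0.22

Amplification A = ΔT/ΔT₀ = 3.29/2.1 = 1.567.
Total gain g = 1 − 1/A = 1 − 1/1.567 = 0.3618.
Known gains sum to 0.039 − 0.241 + 0.32 + 0.025 = 0.143.
g_ice = 0.3618 − 0.143 = 0.22.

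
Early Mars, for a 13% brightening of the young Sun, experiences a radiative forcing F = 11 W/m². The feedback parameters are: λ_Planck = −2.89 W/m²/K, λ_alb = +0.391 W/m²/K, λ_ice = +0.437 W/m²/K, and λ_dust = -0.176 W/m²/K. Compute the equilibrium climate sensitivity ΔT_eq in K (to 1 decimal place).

Net feedback parameter λ = (−2.89) + (+0.391) + (+0.437) + (-0.176) = -2.238 W/m²/K.
ΔT = −F/λ = −11/(-2.238) = 4.9 K.

4.9 K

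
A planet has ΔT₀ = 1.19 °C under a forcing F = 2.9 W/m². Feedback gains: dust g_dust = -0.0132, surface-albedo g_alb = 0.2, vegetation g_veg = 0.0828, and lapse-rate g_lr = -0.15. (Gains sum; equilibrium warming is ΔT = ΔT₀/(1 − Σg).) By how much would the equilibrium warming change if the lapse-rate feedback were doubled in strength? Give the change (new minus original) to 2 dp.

Original: g = 0.1196, ΔT = 1.19/(1−0.1196) = 1.3517 °C.
With doubled lapse-rate: g' = -0.0304, ΔT' = 1.19/(1+0.0304) = 1.1549 °C.
Change = 1.1549 − 1.3517 = -0.20 °C.

-0.20 °C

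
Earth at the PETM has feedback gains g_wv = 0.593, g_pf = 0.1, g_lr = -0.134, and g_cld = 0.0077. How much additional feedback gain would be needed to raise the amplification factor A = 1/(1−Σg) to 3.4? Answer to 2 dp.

Current total gain = 0.5667.
Target gain for A = 3.4: g* = 1 − 1/3.4 = 0.7059.
Additional gain needed = 0.7059 − 0.5667 = 0.14.

0.14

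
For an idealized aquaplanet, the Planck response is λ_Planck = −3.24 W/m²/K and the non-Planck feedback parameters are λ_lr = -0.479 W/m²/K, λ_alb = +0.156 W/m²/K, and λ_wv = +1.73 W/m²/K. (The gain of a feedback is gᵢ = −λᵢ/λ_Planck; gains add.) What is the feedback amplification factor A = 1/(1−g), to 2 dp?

Convert to gains: g_lr = -0.479/3.24 = -0.1478; g_alb = 0.156/3.24 = 0.04815; g_wv = 1.73/3.24 = 0.534.
Total gain g = 0.43435.
A = 1/(1 − 0.43435) = 1.77.

1.77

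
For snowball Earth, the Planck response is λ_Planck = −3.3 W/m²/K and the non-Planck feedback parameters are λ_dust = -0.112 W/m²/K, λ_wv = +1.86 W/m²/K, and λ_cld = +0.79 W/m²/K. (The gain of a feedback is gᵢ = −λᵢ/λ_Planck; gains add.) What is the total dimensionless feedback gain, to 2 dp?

0.77

Convert to gains: g_dust = -0.112/3.3 = -0.03394; g_wv = 1.86/3.3 = 0.5636; g_cld = 0.79/3.3 = 0.2394.
Total gain g = 0.76906.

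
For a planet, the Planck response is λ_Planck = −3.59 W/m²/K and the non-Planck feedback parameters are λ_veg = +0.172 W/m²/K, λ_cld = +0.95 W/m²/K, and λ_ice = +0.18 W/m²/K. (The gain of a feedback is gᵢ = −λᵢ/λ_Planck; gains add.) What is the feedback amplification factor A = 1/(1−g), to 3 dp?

Convert to gains: g_veg = 0.172/3.59 = 0.04791; g_cld = 0.95/3.59 = 0.2646; g_ice = 0.18/3.59 = 0.05014.
Total gain g = 0.36265.
A = 1/(1 − 0.36265) = 1.569.

1.569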